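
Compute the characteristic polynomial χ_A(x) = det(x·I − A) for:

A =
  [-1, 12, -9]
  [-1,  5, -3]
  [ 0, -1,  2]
x^3 - 6*x^2 + 12*x - 8

Expanding det(x·I − A) (e.g. by cofactor expansion or by noting that A is similar to its Jordan form J, which has the same characteristic polynomial as A) gives
  χ_A(x) = x^3 - 6*x^2 + 12*x - 8
which factors as (x - 2)^3. The eigenvalues (with algebraic multiplicities) are λ = 2 with multiplicity 3.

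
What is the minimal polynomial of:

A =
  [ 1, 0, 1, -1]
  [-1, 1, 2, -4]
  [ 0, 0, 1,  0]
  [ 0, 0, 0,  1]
x^3 - 3*x^2 + 3*x - 1

The characteristic polynomial is χ_A(x) = (x - 1)^4, so the eigenvalues are known. The minimal polynomial is
  m_A(x) = Π_λ (x − λ)^{k_λ}
where k_λ is the size of the *largest* Jordan block for λ (equivalently, the smallest k with (A − λI)^k v = 0 for every generalised eigenvector v of λ).

  λ = 1: largest Jordan block has size 3, contributing (x − 1)^3

So m_A(x) = (x - 1)^3 = x^3 - 3*x^2 + 3*x - 1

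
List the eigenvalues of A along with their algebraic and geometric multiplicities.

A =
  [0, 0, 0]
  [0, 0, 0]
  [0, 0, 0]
λ = 0: alg = 3, geom = 3

Step 1 — factor the characteristic polynomial to read off the algebraic multiplicities:
  χ_A(x) = x^3

Step 2 — compute geometric multiplicities via the rank-nullity identity g(λ) = n − rank(A − λI):
  rank(A − (0)·I) = 0, so dim ker(A − (0)·I) = n − 0 = 3

Summary:
  λ = 0: algebraic multiplicity = 3, geometric multiplicity = 3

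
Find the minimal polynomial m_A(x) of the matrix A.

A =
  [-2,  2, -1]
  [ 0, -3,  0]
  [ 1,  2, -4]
x^2 + 6*x + 9

The characteristic polynomial is χ_A(x) = (x + 3)^3, so the eigenvalues are known. The minimal polynomial is
  m_A(x) = Π_λ (x − λ)^{k_λ}
where k_λ is the size of the *largest* Jordan block for λ (equivalently, the smallest k with (A − λI)^k v = 0 for every generalised eigenvector v of λ).

  λ = -3: largest Jordan block has size 2, contributing (x + 3)^2

So m_A(x) = (x + 3)^2 = x^2 + 6*x + 9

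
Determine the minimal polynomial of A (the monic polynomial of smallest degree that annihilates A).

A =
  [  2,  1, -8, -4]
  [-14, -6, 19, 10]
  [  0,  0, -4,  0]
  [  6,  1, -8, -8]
x^3 + 12*x^2 + 48*x + 64

The characteristic polynomial is χ_A(x) = (x + 4)^4, so the eigenvalues are known. The minimal polynomial is
  m_A(x) = Π_λ (x − λ)^{k_λ}
where k_λ is the size of the *largest* Jordan block for λ (equivalently, the smallest k with (A − λI)^k v = 0 for every generalised eigenvector v of λ).

  λ = -4: largest Jordan block has size 3, contributing (x + 4)^3

So m_A(x) = (x + 4)^3 = x^3 + 12*x^2 + 48*x + 64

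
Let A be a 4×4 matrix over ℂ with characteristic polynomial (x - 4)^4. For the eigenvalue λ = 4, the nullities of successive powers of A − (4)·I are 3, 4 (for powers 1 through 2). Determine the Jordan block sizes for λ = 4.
Block sizes for λ = 4: [2, 1, 1]

From the dimensions of kernels of powers, the number of Jordan blocks of size at least j is d_j − d_{j−1} where d_j = dim ker(N^j) (with d_0 = 0). Computing the differences gives [3, 1].
The number of blocks of size exactly k is (#blocks of size ≥ k) − (#blocks of size ≥ k + 1), so the partition is: 2 block(s) of size 1, 1 block(s) of size 2.
In nonincreasing order the block sizes are [2, 1, 1].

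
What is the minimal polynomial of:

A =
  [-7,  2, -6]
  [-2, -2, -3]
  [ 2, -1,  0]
x^2 + 6*x + 9

The characteristic polynomial is χ_A(x) = (x + 3)^3, so the eigenvalues are known. The minimal polynomial is
  m_A(x) = Π_λ (x − λ)^{k_λ}
where k_λ is the size of the *largest* Jordan block for λ (equivalently, the smallest k with (A − λI)^k v = 0 for every generalised eigenvector v of λ).

  λ = -3: largest Jordan block has size 2, contributing (x + 3)^2

So m_A(x) = (x + 3)^2 = x^2 + 6*x + 9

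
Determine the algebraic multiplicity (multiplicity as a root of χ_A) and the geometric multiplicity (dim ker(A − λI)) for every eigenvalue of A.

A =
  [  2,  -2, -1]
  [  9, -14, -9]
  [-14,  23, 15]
λ = 1: alg = 3, geom = 1

Step 1 — factor the characteristic polynomial to read off the algebraic multiplicities:
  χ_A(x) = (x - 1)^3

Step 2 — compute geometric multiplicities via the rank-nullity identity g(λ) = n − rank(A − λI):
  rank(A − (1)·I) = 2, so dim ker(A − (1)·I) = n − 2 = 1

Summary:
  λ = 1: algebraic multiplicity = 3, geometric multiplicity = 1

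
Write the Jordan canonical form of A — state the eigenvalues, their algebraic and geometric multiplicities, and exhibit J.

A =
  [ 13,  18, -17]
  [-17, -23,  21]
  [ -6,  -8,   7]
J_3(-1)

The characteristic polynomial is
  det(x·I − A) = x^3 + 3*x^2 + 3*x + 1 = (x + 1)^3

Eigenvalues and multiplicities (the geometric multiplicity of λ is n − rank(A − λI), which equals the number of Jordan blocks for λ):
  λ = -1: algebraic multiplicity = 3, geometric multiplicity = 1

Determining the block sizes for each eigenvalue:
  λ = -1: one block (gm = 1), so the single block has size am = 3 → block sizes [3]

Assembling the blocks gives a Jordan form
J =
  [-1,  1,  0]
  [ 0, -1,  1]
  [ 0,  0, -1]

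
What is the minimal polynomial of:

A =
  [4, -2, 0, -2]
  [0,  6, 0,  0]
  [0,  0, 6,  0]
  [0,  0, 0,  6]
x^2 - 10*x + 24

The characteristic polynomial is χ_A(x) = (x - 6)^3*(x - 4), so the eigenvalues are known. The minimal polynomial is
  m_A(x) = Π_λ (x − λ)^{k_λ}
where k_λ is the size of the *largest* Jordan block for λ (equivalently, the smallest k with (A − λI)^k v = 0 for every generalised eigenvector v of λ).

  λ = 4: largest Jordan block has size 1, contributing (x − 4)
  λ = 6: largest Jordan block has size 1, contributing (x − 6)

So m_A(x) = (x - 6)*(x - 4) = x^2 - 10*x + 24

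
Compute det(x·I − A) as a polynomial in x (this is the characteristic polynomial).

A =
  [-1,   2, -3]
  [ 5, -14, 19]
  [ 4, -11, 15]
x^3

Expanding det(x·I − A) (e.g. by cofactor expansion or by noting that A is similar to its Jordan form J, which has the same characteristic polynomial as A) gives
  χ_A(x) = x^3
which factors as x^3. The eigenvalues (with algebraic multiplicities) are λ = 0 with multiplicity 3.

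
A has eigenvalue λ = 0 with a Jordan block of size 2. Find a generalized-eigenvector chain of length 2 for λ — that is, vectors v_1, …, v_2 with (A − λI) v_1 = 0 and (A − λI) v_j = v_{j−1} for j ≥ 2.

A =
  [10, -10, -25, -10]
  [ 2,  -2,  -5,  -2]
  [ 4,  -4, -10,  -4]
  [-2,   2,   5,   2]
A Jordan chain for λ = 0 of length 2:
v_1 = (10, 2, 4, -2)ᵀ
v_2 = (1, 0, 0, 0)ᵀ

Let N = A − (0)·I. We want v_2 with N^2 v_2 = 0 but N^1 v_2 ≠ 0; then v_{j-1} := N · v_j for j = 2, …, 2.

Pick v_2 = (1, 0, 0, 0)ᵀ.
Then v_1 = N · v_2 = (10, 2, 4, -2)ᵀ.

Sanity check: (A − (0)·I) v_1 = (0, 0, 0, 0)ᵀ = 0. ✓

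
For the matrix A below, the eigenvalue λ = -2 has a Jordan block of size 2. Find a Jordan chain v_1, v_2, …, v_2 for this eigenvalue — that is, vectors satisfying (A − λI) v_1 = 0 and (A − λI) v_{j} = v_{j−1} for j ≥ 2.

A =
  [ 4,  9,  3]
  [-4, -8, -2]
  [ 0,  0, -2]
A Jordan chain for λ = -2 of length 2:
v_1 = (6, -4, 0)ᵀ
v_2 = (1, 0, 0)ᵀ

Let N = A − (-2)·I. We want v_2 with N^2 v_2 = 0 but N^1 v_2 ≠ 0; then v_{j-1} := N · v_j for j = 2, …, 2.

Pick v_2 = (1, 0, 0)ᵀ.
Then v_1 = N · v_2 = (6, -4, 0)ᵀ.

Sanity check: (A − (-2)·I) v_1 = (0, 0, 0)ᵀ = 0. ✓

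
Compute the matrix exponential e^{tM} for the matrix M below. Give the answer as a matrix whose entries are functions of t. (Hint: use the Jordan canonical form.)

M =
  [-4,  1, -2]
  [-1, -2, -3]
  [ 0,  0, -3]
e^{tM} =
  [-t*exp(-3*t) + exp(-3*t), t*exp(-3*t), -t^2*exp(-3*t)/2 - 2*t*exp(-3*t)]
  [-t*exp(-3*t), t*exp(-3*t) + exp(-3*t), -t^2*exp(-3*t)/2 - 3*t*exp(-3*t)]
  [0, 0, exp(-3*t)]

Strategy: write M = P · J · P⁻¹ where J is a Jordan canonical form, so e^{tM} = P · e^{tJ} · P⁻¹, and e^{tJ} can be computed block-by-block.

M has Jordan form
J =
  [-3,  1,  0]
  [ 0, -3,  1]
  [ 0,  0, -3]
(up to reordering of blocks).

Per-block formulas:
  For a 3×3 Jordan block J_3(-3): exp(t · J_3(-3)) = e^(-3t)·(I + t·N + (t^2/2)·N^2), where N is the 3×3 nilpotent shift.

After assembling e^{tJ} and conjugating by P, we get:

e^{tM} =
  [-t*exp(-3*t) + exp(-3*t), t*exp(-3*t), -t^2*exp(-3*t)/2 - 2*t*exp(-3*t)]
  [-t*exp(-3*t), t*exp(-3*t) + exp(-3*t), -t^2*exp(-3*t)/2 - 3*t*exp(-3*t)]
  [0, 0, exp(-3*t)]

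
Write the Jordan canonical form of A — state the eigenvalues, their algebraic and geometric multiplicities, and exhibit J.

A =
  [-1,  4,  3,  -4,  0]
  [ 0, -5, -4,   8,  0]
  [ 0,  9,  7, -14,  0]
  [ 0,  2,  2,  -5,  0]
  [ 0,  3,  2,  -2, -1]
J_3(-1) ⊕ J_1(-1) ⊕ J_1(-1)

The characteristic polynomial is
  det(x·I − A) = x^5 + 5*x^4 + 10*x^3 + 10*x^2 + 5*x + 1 = (x + 1)^5

Eigenvalues and multiplicities (the geometric multiplicity of λ is n − rank(A − λI), which equals the number of Jordan blocks for λ):
  λ = -1: algebraic multiplicity = 5, geometric multiplicity = 3

Determining the block sizes for each eigenvalue:
  λ = -1: with am = 5 and gm = 3, the partition is not yet determined (e.g. several partitions of 5 into 3 parts exist). Let N = A − (-1)·I. Computing rank(N^1) = 2, rank(N^2) = 1, rank(N^3) = 0; the number of blocks of size ≥ j is rank(N^{j−1}) − rank(N^j), giving [3, 1, 1]. So we have 1 block(s) of size 3, 2 block(s) of size 1 → block sizes [3, 1, 1]

Assembling the blocks gives a Jordan form
J =
  [-1,  1,  0,  0,  0]
  [ 0, -1,  1,  0,  0]
  [ 0,  0, -1,  0,  0]
  [ 0,  0,  0, -1,  0]
  [ 0,  0,  0,  0, -1]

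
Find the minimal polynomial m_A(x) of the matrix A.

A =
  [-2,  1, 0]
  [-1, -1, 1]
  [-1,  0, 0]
x^3 + 3*x^2 + 3*x + 1

The characteristic polynomial is χ_A(x) = (x + 1)^3, so the eigenvalues are known. The minimal polynomial is
  m_A(x) = Π_λ (x − λ)^{k_λ}
where k_λ is the size of the *largest* Jordan block for λ (equivalently, the smallest k with (A − λI)^k v = 0 for every generalised eigenvector v of λ).

  λ = -1: largest Jordan block has size 3, contributing (x + 1)^3

So m_A(x) = (x + 1)^3 = x^3 + 3*x^2 + 3*x + 1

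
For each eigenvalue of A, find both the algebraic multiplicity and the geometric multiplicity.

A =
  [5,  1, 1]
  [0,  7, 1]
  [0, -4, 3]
λ = 5: alg = 3, geom = 1

Step 1 — factor the characteristic polynomial to read off the algebraic multiplicities:
  χ_A(x) = (x - 5)^3

Step 2 — compute geometric multiplicities via the rank-nullity identity g(λ) = n − rank(A − λI):
  rank(A − (5)·I) = 2, so dim ker(A − (5)·I) = n − 2 = 1

Summary:
  λ = 5: algebraic multiplicity = 3, geometric multiplicity = 1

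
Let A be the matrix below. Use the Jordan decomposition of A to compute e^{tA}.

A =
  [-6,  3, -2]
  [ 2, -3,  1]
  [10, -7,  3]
e^{tA} =
  [t^2*exp(-2*t) - 4*t*exp(-2*t) + exp(-2*t), -t^2*exp(-2*t)/2 + 3*t*exp(-2*t), t^2*exp(-2*t)/2 - 2*t*exp(-2*t)]
  [2*t*exp(-2*t), -t*exp(-2*t) + exp(-2*t), t*exp(-2*t)]
  [-2*t^2*exp(-2*t) + 10*t*exp(-2*t), t^2*exp(-2*t) - 7*t*exp(-2*t), -t^2*exp(-2*t) + 5*t*exp(-2*t) + exp(-2*t)]

Strategy: write A = P · J · P⁻¹ where J is a Jordan canonical form, so e^{tA} = P · e^{tJ} · P⁻¹, and e^{tJ} can be computed block-by-block.

A has Jordan form
J =
  [-2,  1,  0]
  [ 0, -2,  1]
  [ 0,  0, -2]
(up to reordering of blocks).

Per-block formulas:
  For a 3×3 Jordan block J_3(-2): exp(t · J_3(-2)) = e^(-2t)·(I + t·N + (t^2/2)·N^2), where N is the 3×3 nilpotent shift.

After assembling e^{tJ} and conjugating by P, we get:

e^{tA} =
  [t^2*exp(-2*t) - 4*t*exp(-2*t) + exp(-2*t), -t^2*exp(-2*t)/2 + 3*t*exp(-2*t), t^2*exp(-2*t)/2 - 2*t*exp(-2*t)]
  [2*t*exp(-2*t), -t*exp(-2*t) + exp(-2*t), t*exp(-2*t)]
  [-2*t^2*exp(-2*t) + 10*t*exp(-2*t), t^2*exp(-2*t) - 7*t*exp(-2*t), -t^2*exp(-2*t) + 5*t*exp(-2*t) + exp(-2*t)]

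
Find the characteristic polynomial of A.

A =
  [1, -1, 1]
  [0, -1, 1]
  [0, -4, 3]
x^3 - 3*x^2 + 3*x - 1

Expanding det(x·I − A) (e.g. by cofactor expansion or by noting that A is similar to its Jordan form J, which has the same characteristic polynomial as A) gives
  χ_A(x) = x^3 - 3*x^2 + 3*x - 1
which factors as (x - 1)^3. The eigenvalues (with algebraic multiplicities) are λ = 1 with multiplicity 3.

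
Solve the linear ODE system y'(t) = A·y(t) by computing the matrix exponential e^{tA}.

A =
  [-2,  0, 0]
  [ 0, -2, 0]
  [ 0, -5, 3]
e^{tA} =
  [exp(-2*t), 0, 0]
  [0, exp(-2*t), 0]
  [0, -exp(3*t) + exp(-2*t), exp(3*t)]

Strategy: write A = P · J · P⁻¹ where J is a Jordan canonical form, so e^{tA} = P · e^{tJ} · P⁻¹, and e^{tJ} can be computed block-by-block.

A has Jordan form
J =
  [-2,  0, 0]
  [ 0, -2, 0]
  [ 0,  0, 3]
(up to reordering of blocks).

Per-block formulas:
  For a 1×1 block at λ = -2: exp(t · [-2]) = [e^(-2t)].
  For a 1×1 block at λ = 3: exp(t · [3]) = [e^(3t)].

After assembling e^{tJ} and conjugating by P, we get:

e^{tA} =
  [exp(-2*t), 0, 0]
  [0, exp(-2*t), 0]
  [0, -exp(3*t) + exp(-2*t), exp(3*t)]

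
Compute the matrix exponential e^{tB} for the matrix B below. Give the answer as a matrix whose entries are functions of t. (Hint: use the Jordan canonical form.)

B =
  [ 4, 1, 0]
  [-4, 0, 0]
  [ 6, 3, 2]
e^{tB} =
  [2*t*exp(2*t) + exp(2*t), t*exp(2*t), 0]
  [-4*t*exp(2*t), -2*t*exp(2*t) + exp(2*t), 0]
  [6*t*exp(2*t), 3*t*exp(2*t), exp(2*t)]

Strategy: write B = P · J · P⁻¹ where J is a Jordan canonical form, so e^{tB} = P · e^{tJ} · P⁻¹, and e^{tJ} can be computed block-by-block.

B has Jordan form
J =
  [2, 1, 0]
  [0, 2, 0]
  [0, 0, 2]
(up to reordering of blocks).

Per-block formulas:
  For a 2×2 Jordan block J_2(2): exp(t · J_2(2)) = e^(2t)·(I + t·N), where N is the 2×2 nilpotent shift.
  For a 1×1 block at λ = 2: exp(t · [2]) = [e^(2t)].

After assembling e^{tJ} and conjugating by P, we get:

e^{tB} =
  [2*t*exp(2*t) + exp(2*t), t*exp(2*t), 0]
  [-4*t*exp(2*t), -2*t*exp(2*t) + exp(2*t), 0]
  [6*t*exp(2*t), 3*t*exp(2*t), exp(2*t)]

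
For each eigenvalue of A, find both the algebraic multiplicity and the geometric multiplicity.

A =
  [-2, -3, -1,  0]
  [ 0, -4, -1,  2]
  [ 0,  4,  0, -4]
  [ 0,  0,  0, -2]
λ = -2: alg = 4, geom = 2

Step 1 — factor the characteristic polynomial to read off the algebraic multiplicities:
  χ_A(x) = (x + 2)^4

Step 2 — compute geometric multiplicities via the rank-nullity identity g(λ) = n − rank(A − λI):
  rank(A − (-2)·I) = 2, so dim ker(A − (-2)·I) = n − 2 = 2

Summary:
  λ = -2: algebraic multiplicity = 4, geometric multiplicity = 2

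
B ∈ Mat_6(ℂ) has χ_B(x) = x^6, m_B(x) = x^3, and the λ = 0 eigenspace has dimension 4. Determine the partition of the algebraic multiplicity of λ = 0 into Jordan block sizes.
Block sizes for λ = 0: [3, 1, 1, 1]

Step 1 — from the characteristic polynomial, algebraic multiplicity of λ = 0 is 6. From dim ker(B − (0)·I) = 4, there are exactly 4 Jordan blocks for λ = 0.
Step 2 — from the minimal polynomial, the factor (x − 0)^3 tells us the largest block for λ = 0 has size 3.
Step 3 — with total size 6, 4 blocks, and largest block 3, the block sizes (in nonincreasing order) are [3, 1, 1, 1].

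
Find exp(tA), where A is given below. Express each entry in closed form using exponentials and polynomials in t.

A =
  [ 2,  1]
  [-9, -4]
e^{tA} =
  [3*t*exp(-t) + exp(-t), t*exp(-t)]
  [-9*t*exp(-t), -3*t*exp(-t) + exp(-t)]

Strategy: write A = P · J · P⁻¹ where J is a Jordan canonical form, so e^{tA} = P · e^{tJ} · P⁻¹, and e^{tJ} can be computed block-by-block.

A has Jordan form
J =
  [-1,  1]
  [ 0, -1]
(up to reordering of blocks).

Per-block formulas:
  For a 2×2 Jordan block J_2(-1): exp(t · J_2(-1)) = e^(-1t)·(I + t·N), where N is the 2×2 nilpotent shift.

After assembling e^{tJ} and conjugating by P, we get:

e^{tA} =
  [3*t*exp(-t) + exp(-t), t*exp(-t)]
  [-9*t*exp(-t), -3*t*exp(-t) + exp(-t)]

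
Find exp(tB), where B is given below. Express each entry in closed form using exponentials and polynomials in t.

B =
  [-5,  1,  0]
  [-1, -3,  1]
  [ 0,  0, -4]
e^{tB} =
  [-t*exp(-4*t) + exp(-4*t), t*exp(-4*t), t^2*exp(-4*t)/2]
  [-t*exp(-4*t), t*exp(-4*t) + exp(-4*t), t^2*exp(-4*t)/2 + t*exp(-4*t)]
  [0, 0, exp(-4*t)]

Strategy: write B = P · J · P⁻¹ where J is a Jordan canonical form, so e^{tB} = P · e^{tJ} · P⁻¹, and e^{tJ} can be computed block-by-block.

B has Jordan form
J =
  [-4,  1,  0]
  [ 0, -4,  1]
  [ 0,  0, -4]
(up to reordering of blocks).

Per-block formulas:
  For a 3×3 Jordan block J_3(-4): exp(t · J_3(-4)) = e^(-4t)·(I + t·N + (t^2/2)·N^2), where N is the 3×3 nilpotent shift.

After assembling e^{tJ} and conjugating by P, we get:

e^{tB} =
  [-t*exp(-4*t) + exp(-4*t), t*exp(-4*t), t^2*exp(-4*t)/2]
  [-t*exp(-4*t), t*exp(-4*t) + exp(-4*t), t^2*exp(-4*t)/2 + t*exp(-4*t)]
  [0, 0, exp(-4*t)]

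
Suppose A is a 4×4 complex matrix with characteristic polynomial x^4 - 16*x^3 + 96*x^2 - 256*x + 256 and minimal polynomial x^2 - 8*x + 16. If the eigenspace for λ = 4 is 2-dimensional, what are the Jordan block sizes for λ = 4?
Block sizes for λ = 4: [2, 2]

Step 1 — from the characteristic polynomial, algebraic multiplicity of λ = 4 is 4. From dim ker(A − (4)·I) = 2, there are exactly 2 Jordan blocks for λ = 4.
Step 2 — from the minimal polynomial, the factor (x − 4)^2 tells us the largest block for λ = 4 has size 2.
Step 3 — with total size 4, 2 blocks, and largest block 2, the block sizes (in nonincreasing order) are [2, 2].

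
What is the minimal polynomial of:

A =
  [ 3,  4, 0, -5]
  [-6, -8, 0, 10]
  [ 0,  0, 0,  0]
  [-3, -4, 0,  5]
x^2

The characteristic polynomial is χ_A(x) = x^4, so the eigenvalues are known. The minimal polynomial is
  m_A(x) = Π_λ (x − λ)^{k_λ}
where k_λ is the size of the *largest* Jordan block for λ (equivalently, the smallest k with (A − λI)^k v = 0 for every generalised eigenvector v of λ).

  λ = 0: largest Jordan block has size 2, contributing (x − 0)^2

So m_A(x) = x^2 = x^2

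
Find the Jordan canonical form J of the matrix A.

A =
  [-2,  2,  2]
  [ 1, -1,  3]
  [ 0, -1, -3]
J_3(-2)

The characteristic polynomial is
  det(x·I − A) = x^3 + 6*x^2 + 12*x + 8 = (x + 2)^3

Eigenvalues and multiplicities (the geometric multiplicity of λ is n − rank(A − λI), which equals the number of Jordan blocks for λ):
  λ = -2: algebraic multiplicity = 3, geometric multiplicity = 1

Determining the block sizes for each eigenvalue:
  λ = -2: one block (gm = 1), so the single block has size am = 3 → block sizes [3]

Assembling the blocks gives a Jordan form
J =
  [-2,  1,  0]
  [ 0, -2,  1]
  [ 0,  0, -2]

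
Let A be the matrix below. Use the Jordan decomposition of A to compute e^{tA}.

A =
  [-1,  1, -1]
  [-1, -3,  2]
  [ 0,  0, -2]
e^{tA} =
  [t*exp(-2*t) + exp(-2*t), t*exp(-2*t), t^2*exp(-2*t)/2 - t*exp(-2*t)]
  [-t*exp(-2*t), -t*exp(-2*t) + exp(-2*t), -t^2*exp(-2*t)/2 + 2*t*exp(-2*t)]
  [0, 0, exp(-2*t)]

Strategy: write A = P · J · P⁻¹ where J is a Jordan canonical form, so e^{tA} = P · e^{tJ} · P⁻¹, and e^{tJ} can be computed block-by-block.

A has Jordan form
J =
  [-2,  1,  0]
  [ 0, -2,  1]
  [ 0,  0, -2]
(up to reordering of blocks).

Per-block formulas:
  For a 3×3 Jordan block J_3(-2): exp(t · J_3(-2)) = e^(-2t)·(I + t·N + (t^2/2)·N^2), where N is the 3×3 nilpotent shift.

After assembling e^{tJ} and conjugating by P, we get:

e^{tA} =
  [t*exp(-2*t) + exp(-2*t), t*exp(-2*t), t^2*exp(-2*t)/2 - t*exp(-2*t)]
  [-t*exp(-2*t), -t*exp(-2*t) + exp(-2*t), -t^2*exp(-2*t)/2 + 2*t*exp(-2*t)]
  [0, 0, exp(-2*t)]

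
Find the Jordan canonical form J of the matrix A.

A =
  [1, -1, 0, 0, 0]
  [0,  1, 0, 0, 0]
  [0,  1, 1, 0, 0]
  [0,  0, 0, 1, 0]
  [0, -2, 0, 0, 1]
J_2(1) ⊕ J_1(1) ⊕ J_1(1) ⊕ J_1(1)

The characteristic polynomial is
  det(x·I − A) = x^5 - 5*x^4 + 10*x^3 - 10*x^2 + 5*x - 1 = (x - 1)^5

Eigenvalues and multiplicities (the geometric multiplicity of λ is n − rank(A − λI), which equals the number of Jordan blocks for λ):
  λ = 1: algebraic multiplicity = 5, geometric multiplicity = 4

Determining the block sizes for each eigenvalue:
  λ = 1: 4 blocks summing to 5 forces exactly one block of size 2 and the rest size 1 → block sizes [2, 1, 1, 1]

Assembling the blocks gives a Jordan form
J =
  [1, 1, 0, 0, 0]
  [0, 1, 0, 0, 0]
  [0, 0, 1, 0, 0]
  [0, 0, 0, 1, 0]
  [0, 0, 0, 0, 1]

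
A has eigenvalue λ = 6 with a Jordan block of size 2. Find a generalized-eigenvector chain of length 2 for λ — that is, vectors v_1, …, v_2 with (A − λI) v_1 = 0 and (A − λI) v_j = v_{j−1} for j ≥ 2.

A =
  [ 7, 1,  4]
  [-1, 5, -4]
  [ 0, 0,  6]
A Jordan chain for λ = 6 of length 2:
v_1 = (1, -1, 0)ᵀ
v_2 = (1, 0, 0)ᵀ

Let N = A − (6)·I. We want v_2 with N^2 v_2 = 0 but N^1 v_2 ≠ 0; then v_{j-1} := N · v_j for j = 2, …, 2.

Pick v_2 = (1, 0, 0)ᵀ.
Then v_1 = N · v_2 = (1, -1, 0)ᵀ.

Sanity check: (A − (6)·I) v_1 = (0, 0, 0)ᵀ = 0. ✓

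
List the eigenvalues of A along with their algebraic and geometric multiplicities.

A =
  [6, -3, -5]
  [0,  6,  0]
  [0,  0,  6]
λ = 6: alg = 3, geom = 2

Step 1 — factor the characteristic polynomial to read off the algebraic multiplicities:
  χ_A(x) = (x - 6)^3

Step 2 — compute geometric multiplicities via the rank-nullity identity g(λ) = n − rank(A − λI):
  rank(A − (6)·I) = 1, so dim ker(A − (6)·I) = n − 1 = 2

Summary:
  λ = 6: algebraic multiplicity = 3, geometric multiplicity = 2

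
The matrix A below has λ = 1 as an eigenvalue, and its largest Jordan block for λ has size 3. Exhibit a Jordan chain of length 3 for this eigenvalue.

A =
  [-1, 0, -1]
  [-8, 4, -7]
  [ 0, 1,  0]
A Jordan chain for λ = 1 of length 3:
v_1 = (4, -8, -8)ᵀ
v_2 = (-2, -8, 0)ᵀ
v_3 = (1, 0, 0)ᵀ

Let N = A − (1)·I. We want v_3 with N^3 v_3 = 0 but N^2 v_3 ≠ 0; then v_{j-1} := N · v_j for j = 3, …, 2.

Pick v_3 = (1, 0, 0)ᵀ.
Then v_2 = N · v_3 = (-2, -8, 0)ᵀ.
Then v_1 = N · v_2 = (4, -8, -8)ᵀ.

Sanity check: (A − (1)·I) v_1 = (0, 0, 0)ᵀ = 0. ✓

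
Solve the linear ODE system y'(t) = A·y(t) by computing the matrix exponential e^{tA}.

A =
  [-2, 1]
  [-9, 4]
e^{tA} =
  [-3*t*exp(t) + exp(t), t*exp(t)]
  [-9*t*exp(t), 3*t*exp(t) + exp(t)]

Strategy: write A = P · J · P⁻¹ where J is a Jordan canonical form, so e^{tA} = P · e^{tJ} · P⁻¹, and e^{tJ} can be computed block-by-block.

A has Jordan form
J =
  [1, 1]
  [0, 1]
(up to reordering of blocks).

Per-block formulas:
  For a 2×2 Jordan block J_2(1): exp(t · J_2(1)) = e^(1t)·(I + t·N), where N is the 2×2 nilpotent shift.

After assembling e^{tJ} and conjugating by P, we get:

e^{tA} =
  [-3*t*exp(t) + exp(t), t*exp(t)]
  [-9*t*exp(t), 3*t*exp(t) + exp(t)]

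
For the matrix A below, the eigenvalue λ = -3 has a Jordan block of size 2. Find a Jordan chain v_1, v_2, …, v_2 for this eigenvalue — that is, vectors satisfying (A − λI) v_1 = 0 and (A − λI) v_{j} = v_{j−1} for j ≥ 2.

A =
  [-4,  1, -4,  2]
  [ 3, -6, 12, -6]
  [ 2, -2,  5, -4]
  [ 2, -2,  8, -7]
A Jordan chain for λ = -3 of length 2:
v_1 = (-1, 3, 2, 2)ᵀ
v_2 = (1, 0, 0, 0)ᵀ

Let N = A − (-3)·I. We want v_2 with N^2 v_2 = 0 but N^1 v_2 ≠ 0; then v_{j-1} := N · v_j for j = 2, …, 2.

Pick v_2 = (1, 0, 0, 0)ᵀ.
Then v_1 = N · v_2 = (-1, 3, 2, 2)ᵀ.

Sanity check: (A − (-3)·I) v_1 = (0, 0, 0, 0)ᵀ = 0. ✓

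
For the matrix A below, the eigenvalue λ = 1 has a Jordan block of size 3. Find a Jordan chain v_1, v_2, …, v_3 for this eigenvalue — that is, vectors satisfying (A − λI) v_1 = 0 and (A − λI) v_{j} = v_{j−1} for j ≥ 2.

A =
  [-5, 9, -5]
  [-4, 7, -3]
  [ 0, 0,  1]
A Jordan chain for λ = 1 of length 3:
v_1 = (3, 2, 0)ᵀ
v_2 = (-5, -3, 0)ᵀ
v_3 = (0, 0, 1)ᵀ

Let N = A − (1)·I. We want v_3 with N^3 v_3 = 0 but N^2 v_3 ≠ 0; then v_{j-1} := N · v_j for j = 3, …, 2.

Pick v_3 = (0, 0, 1)ᵀ.
Then v_2 = N · v_3 = (-5, -3, 0)ᵀ.
Then v_1 = N · v_2 = (3, 2, 0)ᵀ.

Sanity check: (A − (1)·I) v_1 = (0, 0, 0)ᵀ = 0. ✓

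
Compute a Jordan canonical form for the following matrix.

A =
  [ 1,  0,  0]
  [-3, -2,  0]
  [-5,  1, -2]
J_2(-2) ⊕ J_1(1)

The characteristic polynomial is
  det(x·I − A) = x^3 + 3*x^2 - 4 = (x - 1)*(x + 2)^2

Eigenvalues and multiplicities (the geometric multiplicity of λ is n − rank(A − λI), which equals the number of Jordan blocks for λ):
  λ = -2: algebraic multiplicity = 2, geometric multiplicity = 1
  λ = 1: algebraic multiplicity = 1, geometric multiplicity = 1

Determining the block sizes for each eigenvalue:
  λ = -2: one block (gm = 1), so the single block has size am = 2 → block sizes [2]
  λ = 1: one block (gm = 1), so the single block has size am = 1 → block sizes [1]

Assembling the blocks gives a Jordan form
J =
  [-2,  1, 0]
  [ 0, -2, 0]
  [ 0,  0, 1]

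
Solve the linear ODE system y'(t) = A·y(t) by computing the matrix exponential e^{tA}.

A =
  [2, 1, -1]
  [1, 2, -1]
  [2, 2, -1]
e^{tA} =
  [t*exp(t) + exp(t), t*exp(t), -t*exp(t)]
  [t*exp(t), t*exp(t) + exp(t), -t*exp(t)]
  [2*t*exp(t), 2*t*exp(t), -2*t*exp(t) + exp(t)]

Strategy: write A = P · J · P⁻¹ where J is a Jordan canonical form, so e^{tA} = P · e^{tJ} · P⁻¹, and e^{tJ} can be computed block-by-block.

A has Jordan form
J =
  [1, 1, 0]
  [0, 1, 0]
  [0, 0, 1]
(up to reordering of blocks).

Per-block formulas:
  For a 2×2 Jordan block J_2(1): exp(t · J_2(1)) = e^(1t)·(I + t·N), where N is the 2×2 nilpotent shift.
  For a 1×1 block at λ = 1: exp(t · [1]) = [e^(1t)].

After assembling e^{tJ} and conjugating by P, we get:

e^{tA} =
  [t*exp(t) + exp(t), t*exp(t), -t*exp(t)]
  [t*exp(t), t*exp(t) + exp(t), -t*exp(t)]
  [2*t*exp(t), 2*t*exp(t), -2*t*exp(t) + exp(t)]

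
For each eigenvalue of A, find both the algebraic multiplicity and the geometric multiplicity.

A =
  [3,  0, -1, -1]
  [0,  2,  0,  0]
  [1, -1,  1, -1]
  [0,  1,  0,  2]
λ = 2: alg = 4, geom = 2

Step 1 — factor the characteristic polynomial to read off the algebraic multiplicities:
  χ_A(x) = (x - 2)^4

Step 2 — compute geometric multiplicities via the rank-nullity identity g(λ) = n − rank(A − λI):
  rank(A − (2)·I) = 2, so dim ker(A − (2)·I) = n − 2 = 2

Summary:
  λ = 2: algebraic multiplicity = 4, geometric multiplicity = 2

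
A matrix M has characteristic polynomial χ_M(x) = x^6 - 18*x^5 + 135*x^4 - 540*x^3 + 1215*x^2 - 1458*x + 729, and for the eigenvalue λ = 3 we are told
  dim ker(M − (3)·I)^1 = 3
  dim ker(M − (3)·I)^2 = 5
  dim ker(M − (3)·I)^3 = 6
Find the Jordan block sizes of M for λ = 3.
Block sizes for λ = 3: [3, 2, 1]

From the dimensions of kernels of powers, the number of Jordan blocks of size at least j is d_j − d_{j−1} where d_j = dim ker(N^j) (with d_0 = 0). Computing the differences gives [3, 2, 1].
The number of blocks of size exactly k is (#blocks of size ≥ k) − (#blocks of size ≥ k + 1), so the partition is: 1 block(s) of size 1, 1 block(s) of size 2, 1 block(s) of size 3.
In nonincreasing order the block sizes are [3, 2, 1].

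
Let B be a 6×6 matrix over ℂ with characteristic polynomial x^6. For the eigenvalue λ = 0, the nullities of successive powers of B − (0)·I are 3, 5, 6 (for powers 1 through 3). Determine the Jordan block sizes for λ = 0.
Block sizes for λ = 0: [3, 2, 1]

From the dimensions of kernels of powers, the number of Jordan blocks of size at least j is d_j − d_{j−1} where d_j = dim ker(N^j) (with d_0 = 0). Computing the differences gives [3, 2, 1].
The number of blocks of size exactly k is (#blocks of size ≥ k) − (#blocks of size ≥ k + 1), so the partition is: 1 block(s) of size 1, 1 block(s) of size 2, 1 block(s) of size 3.
In nonincreasing order the block sizes are [3, 2, 1].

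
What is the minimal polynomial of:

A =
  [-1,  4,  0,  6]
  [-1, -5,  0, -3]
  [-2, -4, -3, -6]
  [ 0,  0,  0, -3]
x^2 + 6*x + 9

The characteristic polynomial is χ_A(x) = (x + 3)^4, so the eigenvalues are known. The minimal polynomial is
  m_A(x) = Π_λ (x − λ)^{k_λ}
where k_λ is the size of the *largest* Jordan block for λ (equivalently, the smallest k with (A − λI)^k v = 0 for every generalised eigenvector v of λ).

  λ = -3: largest Jordan block has size 2, contributing (x + 3)^2

So m_A(x) = (x + 3)^2 = x^2 + 6*x + 9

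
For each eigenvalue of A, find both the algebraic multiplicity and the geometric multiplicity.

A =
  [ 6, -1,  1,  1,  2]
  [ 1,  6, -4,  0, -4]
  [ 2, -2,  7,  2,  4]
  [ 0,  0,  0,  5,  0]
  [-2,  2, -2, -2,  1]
λ = 5: alg = 5, geom = 3

Step 1 — factor the characteristic polynomial to read off the algebraic multiplicities:
  χ_A(x) = (x - 5)^5

Step 2 — compute geometric multiplicities via the rank-nullity identity g(λ) = n − rank(A − λI):
  rank(A − (5)·I) = 2, so dim ker(A − (5)·I) = n − 2 = 3

Summary:
  λ = 5: algebraic multiplicity = 5, geometric multiplicity = 3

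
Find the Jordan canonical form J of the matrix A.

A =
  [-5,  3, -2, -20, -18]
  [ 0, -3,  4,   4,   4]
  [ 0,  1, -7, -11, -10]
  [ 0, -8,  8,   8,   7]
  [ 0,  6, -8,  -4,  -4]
J_2(-5) ⊕ J_1(-5) ⊕ J_2(2)

The characteristic polynomial is
  det(x·I − A) = x^5 + 11*x^4 + 19*x^3 - 115*x^2 - 200*x + 500 = (x - 2)^2*(x + 5)^3

Eigenvalues and multiplicities (the geometric multiplicity of λ is n − rank(A − λI), which equals the number of Jordan blocks for λ):
  λ = -5: algebraic multiplicity = 3, geometric multiplicity = 2
  λ = 2: algebraic multiplicity = 2, geometric multiplicity = 1

Determining the block sizes for each eigenvalue:
  λ = -5: 2 blocks summing to 3 forces exactly one block of size 2 and the rest size 1 → block sizes [2, 1]
  λ = 2: one block (gm = 1), so the single block has size am = 2 → block sizes [2]

Assembling the blocks gives a Jordan form
J =
  [-5,  1,  0, 0, 0]
  [ 0, -5,  0, 0, 0]
  [ 0,  0, -5, 0, 0]
  [ 0,  0,  0, 2, 1]
  [ 0,  0,  0, 0, 2]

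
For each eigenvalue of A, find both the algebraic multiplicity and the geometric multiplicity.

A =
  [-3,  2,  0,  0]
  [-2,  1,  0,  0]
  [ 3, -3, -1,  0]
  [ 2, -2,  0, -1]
λ = -1: alg = 4, geom = 3

Step 1 — factor the characteristic polynomial to read off the algebraic multiplicities:
  χ_A(x) = (x + 1)^4

Step 2 — compute geometric multiplicities via the rank-nullity identity g(λ) = n − rank(A − λI):
  rank(A − (-1)·I) = 1, so dim ker(A − (-1)·I) = n − 1 = 3

Summary:
  λ = -1: algebraic multiplicity = 4, geometric multiplicity = 3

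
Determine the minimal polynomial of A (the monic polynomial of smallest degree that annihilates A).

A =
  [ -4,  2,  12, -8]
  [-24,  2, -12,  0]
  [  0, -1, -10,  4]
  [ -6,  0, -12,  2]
x^3 + 6*x^2 - 32

The characteristic polynomial is χ_A(x) = (x - 2)*(x + 4)^3, so the eigenvalues are known. The minimal polynomial is
  m_A(x) = Π_λ (x − λ)^{k_λ}
where k_λ is the size of the *largest* Jordan block for λ (equivalently, the smallest k with (A − λI)^k v = 0 for every generalised eigenvector v of λ).

  λ = -4: largest Jordan block has size 2, contributing (x + 4)^2
  λ = 2: largest Jordan block has size 1, contributing (x − 2)

So m_A(x) = (x - 2)*(x + 4)^2 = x^3 + 6*x^2 - 32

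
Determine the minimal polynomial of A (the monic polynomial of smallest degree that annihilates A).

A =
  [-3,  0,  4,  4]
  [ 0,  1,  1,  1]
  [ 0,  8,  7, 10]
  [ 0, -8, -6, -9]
x^3 + x^2 - 5*x + 3

The characteristic polynomial is χ_A(x) = (x - 1)^2*(x + 3)^2, so the eigenvalues are known. The minimal polynomial is
  m_A(x) = Π_λ (x − λ)^{k_λ}
where k_λ is the size of the *largest* Jordan block for λ (equivalently, the smallest k with (A − λI)^k v = 0 for every generalised eigenvector v of λ).

  λ = -3: largest Jordan block has size 1, contributing (x + 3)
  λ = 1: largest Jordan block has size 2, contributing (x − 1)^2

So m_A(x) = (x - 1)^2*(x + 3) = x^3 + x^2 - 5*x + 3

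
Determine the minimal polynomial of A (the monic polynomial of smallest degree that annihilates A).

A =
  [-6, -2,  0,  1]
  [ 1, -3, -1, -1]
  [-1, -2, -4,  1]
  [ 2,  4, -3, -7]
x^3 + 15*x^2 + 75*x + 125

The characteristic polynomial is χ_A(x) = (x + 5)^4, so the eigenvalues are known. The minimal polynomial is
  m_A(x) = Π_λ (x − λ)^{k_λ}
where k_λ is the size of the *largest* Jordan block for λ (equivalently, the smallest k with (A − λI)^k v = 0 for every generalised eigenvector v of λ).

  λ = -5: largest Jordan block has size 3, contributing (x + 5)^3

So m_A(x) = (x + 5)^3 = x^3 + 15*x^2 + 75*x + 125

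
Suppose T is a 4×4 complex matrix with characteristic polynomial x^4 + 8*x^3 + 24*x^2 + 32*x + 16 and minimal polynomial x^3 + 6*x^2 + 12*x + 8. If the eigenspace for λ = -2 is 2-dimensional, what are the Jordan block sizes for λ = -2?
Block sizes for λ = -2: [3, 1]

Step 1 — from the characteristic polynomial, algebraic multiplicity of λ = -2 is 4. From dim ker(T − (-2)·I) = 2, there are exactly 2 Jordan blocks for λ = -2.
Step 2 — from the minimal polynomial, the factor (x + 2)^3 tells us the largest block for λ = -2 has size 3.
Step 3 — with total size 4, 2 blocks, and largest block 3, the block sizes (in nonincreasing order) are [3, 1].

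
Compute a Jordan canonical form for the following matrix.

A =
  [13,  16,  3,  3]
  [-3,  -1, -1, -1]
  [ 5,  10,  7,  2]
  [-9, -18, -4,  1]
J_3(5) ⊕ J_1(5)

The characteristic polynomial is
  det(x·I − A) = x^4 - 20*x^3 + 150*x^2 - 500*x + 625 = (x - 5)^4

Eigenvalues and multiplicities (the geometric multiplicity of λ is n − rank(A − λI), which equals the number of Jordan blocks for λ):
  λ = 5: algebraic multiplicity = 4, geometric multiplicity = 2

Determining the block sizes for each eigenvalue:
  λ = 5: with am = 4 and gm = 2, the partition is not yet determined (e.g. several partitions of 4 into 2 parts exist). Let N = A − (5)·I. Computing rank(N^1) = 2, rank(N^2) = 1, rank(N^3) = 0; the number of blocks of size ≥ j is rank(N^{j−1}) − rank(N^j), giving [2, 1, 1]. So we have 1 block(s) of size 3, 1 block(s) of size 1 → block sizes [3, 1]

Assembling the blocks gives a Jordan form
J =
  [5, 1, 0, 0]
  [0, 5, 1, 0]
  [0, 0, 5, 0]
  [0, 0, 0, 5]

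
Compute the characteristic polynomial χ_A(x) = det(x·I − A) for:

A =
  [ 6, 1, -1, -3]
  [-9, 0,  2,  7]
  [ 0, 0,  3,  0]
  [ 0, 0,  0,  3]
x^4 - 12*x^3 + 54*x^2 - 108*x + 81

Expanding det(x·I − A) (e.g. by cofactor expansion or by noting that A is similar to its Jordan form J, which has the same characteristic polynomial as A) gives
  χ_A(x) = x^4 - 12*x^3 + 54*x^2 - 108*x + 81
which factors as (x - 3)^4. The eigenvalues (with algebraic multiplicities) are λ = 3 with multiplicity 4.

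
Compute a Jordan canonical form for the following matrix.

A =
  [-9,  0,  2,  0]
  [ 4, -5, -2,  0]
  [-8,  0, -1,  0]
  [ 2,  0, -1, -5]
J_2(-5) ⊕ J_1(-5) ⊕ J_1(-5)

The characteristic polynomial is
  det(x·I − A) = x^4 + 20*x^3 + 150*x^2 + 500*x + 625 = (x + 5)^4

Eigenvalues and multiplicities (the geometric multiplicity of λ is n − rank(A − λI), which equals the number of Jordan blocks for λ):
  λ = -5: algebraic multiplicity = 4, geometric multiplicity = 3

Determining the block sizes for each eigenvalue:
  λ = -5: 3 blocks summing to 4 forces exactly one block of size 2 and the rest size 1 → block sizes [2, 1, 1]

Assembling the blocks gives a Jordan form
J =
  [-5,  1,  0,  0]
  [ 0, -5,  0,  0]
  [ 0,  0, -5,  0]
  [ 0,  0,  0, -5]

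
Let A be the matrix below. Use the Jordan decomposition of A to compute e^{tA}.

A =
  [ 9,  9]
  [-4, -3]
e^{tA} =
  [6*t*exp(3*t) + exp(3*t), 9*t*exp(3*t)]
  [-4*t*exp(3*t), -6*t*exp(3*t) + exp(3*t)]

Strategy: write A = P · J · P⁻¹ where J is a Jordan canonical form, so e^{tA} = P · e^{tJ} · P⁻¹, and e^{tJ} can be computed block-by-block.

A has Jordan form
J =
  [3, 1]
  [0, 3]
(up to reordering of blocks).

Per-block formulas:
  For a 2×2 Jordan block J_2(3): exp(t · J_2(3)) = e^(3t)·(I + t·N), where N is the 2×2 nilpotent shift.

After assembling e^{tJ} and conjugating by P, we get:

e^{tA} =
  [6*t*exp(3*t) + exp(3*t), 9*t*exp(3*t)]
  [-4*t*exp(3*t), -6*t*exp(3*t) + exp(3*t)]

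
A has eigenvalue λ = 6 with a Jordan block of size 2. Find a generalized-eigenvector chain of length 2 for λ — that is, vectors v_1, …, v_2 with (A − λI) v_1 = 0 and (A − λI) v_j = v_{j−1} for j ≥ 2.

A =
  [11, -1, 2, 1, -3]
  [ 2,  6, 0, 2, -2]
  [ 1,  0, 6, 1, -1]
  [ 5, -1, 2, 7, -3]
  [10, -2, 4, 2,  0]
A Jordan chain for λ = 6 of length 2:
v_1 = (5, 2, 1, 5, 10)ᵀ
v_2 = (1, 0, 0, 0, 0)ᵀ

Let N = A − (6)·I. We want v_2 with N^2 v_2 = 0 but N^1 v_2 ≠ 0; then v_{j-1} := N · v_j for j = 2, …, 2.

Pick v_2 = (1, 0, 0, 0, 0)ᵀ.
Then v_1 = N · v_2 = (5, 2, 1, 5, 10)ᵀ.

Sanity check: (A − (6)·I) v_1 = (0, 0, 0, 0, 0)ᵀ = 0. ✓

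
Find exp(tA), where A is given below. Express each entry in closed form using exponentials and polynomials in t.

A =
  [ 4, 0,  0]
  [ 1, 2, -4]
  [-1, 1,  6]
e^{tA} =
  [exp(4*t), 0, 0]
  [t^2*exp(4*t) + t*exp(4*t), -2*t*exp(4*t) + exp(4*t), -4*t*exp(4*t)]
  [-t^2*exp(4*t)/2 - t*exp(4*t), t*exp(4*t), 2*t*exp(4*t) + exp(4*t)]

Strategy: write A = P · J · P⁻¹ where J is a Jordan canonical form, so e^{tA} = P · e^{tJ} · P⁻¹, and e^{tJ} can be computed block-by-block.

A has Jordan form
J =
  [4, 1, 0]
  [0, 4, 1]
  [0, 0, 4]
(up to reordering of blocks).

Per-block formulas:
  For a 3×3 Jordan block J_3(4): exp(t · J_3(4)) = e^(4t)·(I + t·N + (t^2/2)·N^2), where N is the 3×3 nilpotent shift.

After assembling e^{tJ} and conjugating by P, we get:

e^{tA} =
  [exp(4*t), 0, 0]
  [t^2*exp(4*t) + t*exp(4*t), -2*t*exp(4*t) + exp(4*t), -4*t*exp(4*t)]
  [-t^2*exp(4*t)/2 - t*exp(4*t), t*exp(4*t), 2*t*exp(4*t) + exp(4*t)]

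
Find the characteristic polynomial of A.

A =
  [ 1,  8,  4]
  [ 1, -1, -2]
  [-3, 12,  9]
x^3 - 9*x^2 + 27*x - 27

Expanding det(x·I − A) (e.g. by cofactor expansion or by noting that A is similar to its Jordan form J, which has the same characteristic polynomial as A) gives
  χ_A(x) = x^3 - 9*x^2 + 27*x - 27
which factors as (x - 3)^3. The eigenvalues (with algebraic multiplicities) are λ = 3 with multiplicity 3.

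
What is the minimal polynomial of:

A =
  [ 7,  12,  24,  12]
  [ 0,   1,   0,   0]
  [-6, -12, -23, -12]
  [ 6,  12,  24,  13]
x^2 + 4*x - 5

The characteristic polynomial is χ_A(x) = (x - 1)^3*(x + 5), so the eigenvalues are known. The minimal polynomial is
  m_A(x) = Π_λ (x − λ)^{k_λ}
where k_λ is the size of the *largest* Jordan block for λ (equivalently, the smallest k with (A − λI)^k v = 0 for every generalised eigenvector v of λ).

  λ = -5: largest Jordan block has size 1, contributing (x + 5)
  λ = 1: largest Jordan block has size 1, contributing (x − 1)

So m_A(x) = (x - 1)*(x + 5) = x^2 + 4*x - 5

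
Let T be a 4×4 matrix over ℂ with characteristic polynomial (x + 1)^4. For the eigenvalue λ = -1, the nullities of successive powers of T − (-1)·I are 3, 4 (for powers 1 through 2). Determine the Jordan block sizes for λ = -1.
Block sizes for λ = -1: [2, 1, 1]

From the dimensions of kernels of powers, the number of Jordan blocks of size at least j is d_j − d_{j−1} where d_j = dim ker(N^j) (with d_0 = 0). Computing the differences gives [3, 1].
The number of blocks of size exactly k is (#blocks of size ≥ k) − (#blocks of size ≥ k + 1), so the partition is: 2 block(s) of size 1, 1 block(s) of size 2.
In nonincreasing order the block sizes are [2, 1, 1].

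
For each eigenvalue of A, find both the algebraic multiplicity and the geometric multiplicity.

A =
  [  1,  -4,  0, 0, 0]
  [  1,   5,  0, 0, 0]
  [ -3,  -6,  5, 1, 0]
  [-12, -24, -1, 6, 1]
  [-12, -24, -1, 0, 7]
λ = 3: alg = 2, geom = 1; λ = 6: alg = 3, geom = 1

Step 1 — factor the characteristic polynomial to read off the algebraic multiplicities:
  χ_A(x) = (x - 6)^3*(x - 3)^2

Step 2 — compute geometric multiplicities via the rank-nullity identity g(λ) = n − rank(A − λI):
  rank(A − (3)·I) = 4, so dim ker(A − (3)·I) = n − 4 = 1
  rank(A − (6)·I) = 4, so dim ker(A − (6)·I) = n − 4 = 1

Summary:
  λ = 3: algebraic multiplicity = 2, geometric multiplicity = 1
  λ = 6: algebraic multiplicity = 3, geometric multiplicity = 1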